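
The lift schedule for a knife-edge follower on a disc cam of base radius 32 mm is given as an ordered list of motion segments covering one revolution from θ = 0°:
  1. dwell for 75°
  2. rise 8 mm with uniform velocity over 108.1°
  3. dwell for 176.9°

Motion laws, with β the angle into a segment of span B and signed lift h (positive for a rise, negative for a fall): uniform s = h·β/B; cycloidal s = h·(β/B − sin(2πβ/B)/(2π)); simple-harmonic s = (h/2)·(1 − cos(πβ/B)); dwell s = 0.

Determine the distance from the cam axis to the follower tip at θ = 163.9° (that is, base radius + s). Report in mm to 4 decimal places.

seg 1 [0°–75°] dwell: s stays 0.0000
seg 2 [75°–183.1°] uniform, h=8: θ=163.9° here. β=88.9, B=108.1. 8·88.9/108.1 = 6.5791 → s = 6.5791
radial distance = base radius + s = 32 + 6.5791 = 38.5791

38.5791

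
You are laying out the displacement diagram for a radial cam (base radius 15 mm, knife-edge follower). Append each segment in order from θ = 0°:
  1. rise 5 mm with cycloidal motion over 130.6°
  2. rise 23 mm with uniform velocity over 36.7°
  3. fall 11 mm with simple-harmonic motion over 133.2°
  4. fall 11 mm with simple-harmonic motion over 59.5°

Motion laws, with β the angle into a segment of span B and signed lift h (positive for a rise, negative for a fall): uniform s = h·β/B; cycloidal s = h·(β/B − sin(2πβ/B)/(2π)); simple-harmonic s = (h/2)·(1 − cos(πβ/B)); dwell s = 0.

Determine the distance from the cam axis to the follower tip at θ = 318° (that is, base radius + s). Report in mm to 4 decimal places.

seg 1 [0°–130.6°] cycloidal, h=5: full span → s += 5 → s = 5.0000
seg 2 [130.6°–167.3°] uniform, h=23: full span → s += 23 → s = 28.0000
seg 3 [167.3°–300.5°] simple-harmonic, h=-11: full span → s += -11 → s = 17.0000
seg 4 [300.5°–360°] simple-harmonic, h=-11: θ=318° here. β=17.5, B=59.5. -11/2·(1 − cos(π·0.2941)) = -2.1855 → s = 14.8145
radial distance = base radius + s = 15 + 14.8145 = 29.8145

29.8145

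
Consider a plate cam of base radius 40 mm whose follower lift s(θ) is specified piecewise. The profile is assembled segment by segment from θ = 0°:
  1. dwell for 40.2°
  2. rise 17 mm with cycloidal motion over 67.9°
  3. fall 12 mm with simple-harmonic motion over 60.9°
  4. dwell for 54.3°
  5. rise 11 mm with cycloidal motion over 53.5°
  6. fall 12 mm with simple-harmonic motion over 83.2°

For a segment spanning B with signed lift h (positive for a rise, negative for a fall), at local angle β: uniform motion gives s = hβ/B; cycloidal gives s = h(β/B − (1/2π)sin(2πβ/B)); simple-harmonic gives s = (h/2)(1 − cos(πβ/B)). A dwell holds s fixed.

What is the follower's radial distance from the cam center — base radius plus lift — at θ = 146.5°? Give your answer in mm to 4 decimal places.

seg 1 [0°–40.2°] dwell: s stays 0.0000
seg 2 [40.2°–108.1°] cycloidal, h=17: full span → s += 17 → s = 17.0000
seg 3 [108.1°–169°] simple-harmonic, h=-12: θ=146.5° here. β=38.4, B=60.9. -12/2·(1 − cos(π·0.6305)) = -8.3923 → s = 8.6077
radial distance = base radius + s = 40 + 8.6077 = 48.6077

48.6077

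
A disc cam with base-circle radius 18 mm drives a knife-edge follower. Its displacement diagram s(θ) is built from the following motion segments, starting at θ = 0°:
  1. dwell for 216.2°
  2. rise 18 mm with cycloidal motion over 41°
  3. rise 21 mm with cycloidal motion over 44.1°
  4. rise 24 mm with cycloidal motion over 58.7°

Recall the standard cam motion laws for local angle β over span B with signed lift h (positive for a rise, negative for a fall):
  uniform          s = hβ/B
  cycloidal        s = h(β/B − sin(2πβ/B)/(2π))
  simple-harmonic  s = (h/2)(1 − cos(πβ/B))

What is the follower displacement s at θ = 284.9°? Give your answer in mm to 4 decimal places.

seg 1 [0°–216.2°] dwell: s stays 0.0000
seg 2 [216.2°–257.2°] cycloidal, h=18: full span → s += 18 → s = 18.0000
seg 3 [257.2°–301.3°] cycloidal, h=21: θ=284.9° here. β=27.7, B=44.1. 21·(0.6281 − sin(2π·0.6281)/(2π)) = 15.5996 → s = 33.5996

33.5996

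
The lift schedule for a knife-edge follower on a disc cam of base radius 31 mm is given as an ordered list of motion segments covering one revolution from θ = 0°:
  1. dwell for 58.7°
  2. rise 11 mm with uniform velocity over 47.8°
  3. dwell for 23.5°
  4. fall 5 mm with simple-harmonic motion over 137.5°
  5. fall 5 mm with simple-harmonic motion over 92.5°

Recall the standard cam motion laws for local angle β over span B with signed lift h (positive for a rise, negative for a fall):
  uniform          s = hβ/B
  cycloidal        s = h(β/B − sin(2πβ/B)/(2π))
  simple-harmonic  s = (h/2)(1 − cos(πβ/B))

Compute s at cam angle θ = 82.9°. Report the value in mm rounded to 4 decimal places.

seg 1 [0°–58.7°] dwell: s stays 0.0000
seg 2 [58.7°–106.5°] uniform, h=11: θ=82.9° here. β=24.2, B=47.8. 11·24.2/47.8 = 5.5690 → s = 5.5690

5.5690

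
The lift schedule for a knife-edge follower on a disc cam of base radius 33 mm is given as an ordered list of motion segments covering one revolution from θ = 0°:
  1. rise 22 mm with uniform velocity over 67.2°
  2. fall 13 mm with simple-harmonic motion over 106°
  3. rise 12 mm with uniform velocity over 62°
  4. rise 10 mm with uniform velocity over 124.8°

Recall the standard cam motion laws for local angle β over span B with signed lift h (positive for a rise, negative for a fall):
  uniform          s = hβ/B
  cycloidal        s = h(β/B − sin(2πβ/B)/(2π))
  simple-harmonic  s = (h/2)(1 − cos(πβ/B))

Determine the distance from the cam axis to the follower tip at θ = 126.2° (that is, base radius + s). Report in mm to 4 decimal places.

seg 1 [0°–67.2°] uniform, h=22: full span → s += 22 → s = 22.0000
seg 2 [67.2°–173.2°] simple-harmonic, h=-13: θ=126.2° here. β=59, B=106. -13/2·(1 − cos(π·0.5566)) = -7.6498 → s = 14.3502
radial distance = base radius + s = 33 + 14.3502 = 47.3502

47.3502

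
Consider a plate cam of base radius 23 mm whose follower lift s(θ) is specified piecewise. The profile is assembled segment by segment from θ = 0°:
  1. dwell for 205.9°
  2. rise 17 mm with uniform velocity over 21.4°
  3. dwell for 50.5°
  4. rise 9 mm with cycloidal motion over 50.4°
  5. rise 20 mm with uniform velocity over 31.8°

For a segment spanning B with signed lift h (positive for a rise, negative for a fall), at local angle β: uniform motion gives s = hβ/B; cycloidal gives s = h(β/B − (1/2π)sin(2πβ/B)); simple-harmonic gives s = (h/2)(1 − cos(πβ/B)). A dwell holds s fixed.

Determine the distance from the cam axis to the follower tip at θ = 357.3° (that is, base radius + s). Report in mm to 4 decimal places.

seg 1 [0°–205.9°] dwell: s stays 0.0000
seg 2 [205.9°–227.3°] uniform, h=17: full span → s += 17 → s = 17.0000
seg 3 [227.3°–277.8°] dwell: s stays 17.0000
seg 4 [277.8°–328.2°] cycloidal, h=9: full span → s += 9 → s = 26.0000
seg 5 [328.2°–360°] uniform, h=20: θ=357.3° here. β=29.1, B=31.8. 20·29.1/31.8 = 18.3019 → s = 44.3019
radial distance = base radius + s = 23 + 44.3019 = 67.3019

67.3019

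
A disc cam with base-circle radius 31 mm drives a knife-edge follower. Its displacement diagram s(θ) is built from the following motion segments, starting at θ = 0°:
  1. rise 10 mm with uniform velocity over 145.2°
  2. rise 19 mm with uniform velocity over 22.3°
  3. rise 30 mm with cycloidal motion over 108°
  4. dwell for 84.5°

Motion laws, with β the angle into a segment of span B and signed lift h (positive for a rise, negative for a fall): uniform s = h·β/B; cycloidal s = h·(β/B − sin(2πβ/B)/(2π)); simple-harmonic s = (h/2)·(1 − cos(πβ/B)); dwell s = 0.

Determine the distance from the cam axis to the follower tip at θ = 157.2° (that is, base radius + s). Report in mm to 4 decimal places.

seg 1 [0°–145.2°] uniform, h=10: full span → s += 10 → s = 10.0000
seg 2 [145.2°–167.5°] uniform, h=19: θ=157.2° here. β=12, B=22.3. 19·12/22.3 = 10.2242 → s = 20.2242
radial distance = base radius + s = 31 + 20.2242 = 51.2242

51.2242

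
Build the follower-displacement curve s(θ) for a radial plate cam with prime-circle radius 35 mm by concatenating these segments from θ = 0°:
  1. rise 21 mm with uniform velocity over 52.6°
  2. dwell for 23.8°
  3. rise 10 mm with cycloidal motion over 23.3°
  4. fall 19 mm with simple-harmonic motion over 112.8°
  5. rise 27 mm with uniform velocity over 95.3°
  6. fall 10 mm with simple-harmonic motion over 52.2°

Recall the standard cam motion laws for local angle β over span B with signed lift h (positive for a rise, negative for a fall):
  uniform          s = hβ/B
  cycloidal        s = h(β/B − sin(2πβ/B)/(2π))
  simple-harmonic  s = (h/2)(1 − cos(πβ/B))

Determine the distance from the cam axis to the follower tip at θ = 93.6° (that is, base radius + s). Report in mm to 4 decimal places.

seg 1 [0°–52.6°] uniform, h=21: full span → s += 21 → s = 21.0000
seg 2 [52.6°–76.4°] dwell: s stays 21.0000
seg 3 [76.4°–99.7°] cycloidal, h=10: θ=93.6° here. β=17.2, B=23.3. 10·(0.7382 − sin(2π·0.7382)/(2π)) = 8.9691 → s = 29.9691
radial distance = base radius + s = 35 + 29.9691 = 64.9691

64.9691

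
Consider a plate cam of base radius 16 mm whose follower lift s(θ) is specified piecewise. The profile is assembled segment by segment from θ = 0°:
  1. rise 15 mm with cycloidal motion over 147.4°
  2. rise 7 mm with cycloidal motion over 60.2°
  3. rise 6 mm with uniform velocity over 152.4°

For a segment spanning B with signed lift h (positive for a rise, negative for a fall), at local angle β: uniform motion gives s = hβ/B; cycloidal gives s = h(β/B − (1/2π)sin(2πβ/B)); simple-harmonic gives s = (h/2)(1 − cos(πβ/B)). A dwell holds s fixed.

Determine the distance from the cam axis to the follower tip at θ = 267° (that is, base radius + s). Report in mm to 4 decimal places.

seg 1 [0°–147.4°] cycloidal, h=15: full span → s += 15 → s = 15.0000
seg 2 [147.4°–207.6°] cycloidal, h=7: full span → s += 7 → s = 22.0000
seg 3 [207.6°–360°] uniform, h=6: θ=267° here. β=59.4, B=152.4. 6·59.4/152.4 = 2.3386 → s = 24.3386
radial distance = base radius + s = 16 + 24.3386 = 40.3386

40.3386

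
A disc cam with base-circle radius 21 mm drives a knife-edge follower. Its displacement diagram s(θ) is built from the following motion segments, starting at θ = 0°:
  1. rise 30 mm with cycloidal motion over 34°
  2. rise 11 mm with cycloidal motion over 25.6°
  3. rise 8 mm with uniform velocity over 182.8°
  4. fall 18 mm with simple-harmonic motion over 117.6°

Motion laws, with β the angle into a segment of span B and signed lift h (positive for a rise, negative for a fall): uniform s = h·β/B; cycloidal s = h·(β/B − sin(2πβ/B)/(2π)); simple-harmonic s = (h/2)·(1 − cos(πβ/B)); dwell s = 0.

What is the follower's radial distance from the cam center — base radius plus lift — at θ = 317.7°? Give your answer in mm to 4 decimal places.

seg 1 [0°–34°] cycloidal, h=30: full span → s += 30 → s = 30.0000
seg 2 [34°–59.6°] cycloidal, h=11: full span → s += 11 → s = 41.0000
seg 3 [59.6°–242.4°] uniform, h=8: full span → s += 8 → s = 49.0000
seg 4 [242.4°–360°] simple-harmonic, h=-18: θ=317.7° here. β=75.3, B=117.6. -18/2·(1 − cos(π·0.6403)) = -12.8398 → s = 36.1602
radial distance = base radius + s = 21 + 36.1602 = 57.1602

57.1602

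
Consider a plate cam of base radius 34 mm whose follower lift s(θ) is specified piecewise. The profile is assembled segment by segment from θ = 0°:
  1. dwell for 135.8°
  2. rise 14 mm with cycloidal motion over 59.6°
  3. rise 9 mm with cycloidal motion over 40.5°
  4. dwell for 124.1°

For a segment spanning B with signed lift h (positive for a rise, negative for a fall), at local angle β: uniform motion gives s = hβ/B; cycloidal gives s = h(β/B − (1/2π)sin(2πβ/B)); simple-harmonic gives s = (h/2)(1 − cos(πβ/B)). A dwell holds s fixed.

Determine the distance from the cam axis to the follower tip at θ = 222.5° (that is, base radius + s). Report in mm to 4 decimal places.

seg 1 [0°–135.8°] dwell: s stays 0.0000
seg 2 [135.8°–195.4°] cycloidal, h=14: full span → s += 14 → s = 14.0000
seg 3 [195.4°–235.9°] cycloidal, h=9: θ=222.5° here. β=27.1, B=40.5. 9·(0.6691 − sin(2π·0.6691)/(2π)) = 7.2737 → s = 21.2737
radial distance = base radius + s = 34 + 21.2737 = 55.2737

55.2737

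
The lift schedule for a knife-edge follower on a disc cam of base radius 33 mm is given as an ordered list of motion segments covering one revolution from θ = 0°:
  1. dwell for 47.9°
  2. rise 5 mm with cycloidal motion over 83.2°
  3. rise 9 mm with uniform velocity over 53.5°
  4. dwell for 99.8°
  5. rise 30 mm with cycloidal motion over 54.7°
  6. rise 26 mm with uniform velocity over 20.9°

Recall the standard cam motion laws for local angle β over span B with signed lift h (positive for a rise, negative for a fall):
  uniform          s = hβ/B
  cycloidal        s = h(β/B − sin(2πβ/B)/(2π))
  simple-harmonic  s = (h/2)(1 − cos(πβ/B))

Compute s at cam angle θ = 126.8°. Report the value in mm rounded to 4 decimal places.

seg 1 [0°–47.9°] dwell: s stays 0.0000
seg 2 [47.9°–131.1°] cycloidal, h=5: θ=126.8° here. β=78.9, B=83.2. 5·(0.9483 − sin(2π·0.9483)/(2π)) = 4.9955 → s = 4.9955

4.9955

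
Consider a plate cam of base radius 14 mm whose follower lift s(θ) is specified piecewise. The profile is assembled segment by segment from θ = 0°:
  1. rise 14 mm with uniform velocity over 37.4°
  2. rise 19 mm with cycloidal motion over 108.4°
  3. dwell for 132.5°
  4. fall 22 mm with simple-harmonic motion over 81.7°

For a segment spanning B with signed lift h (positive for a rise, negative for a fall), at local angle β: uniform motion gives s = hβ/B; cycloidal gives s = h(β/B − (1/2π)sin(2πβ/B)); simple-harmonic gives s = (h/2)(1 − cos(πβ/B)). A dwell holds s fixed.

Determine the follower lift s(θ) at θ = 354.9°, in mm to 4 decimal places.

seg 1 [0°–37.4°] uniform, h=14: full span → s += 14 → s = 14.0000
seg 2 [37.4°–145.8°] cycloidal, h=19: full span → s += 19 → s = 33.0000
seg 3 [145.8°–278.3°] dwell: s stays 33.0000
seg 4 [278.3°–360°] simple-harmonic, h=-22: θ=354.9° here. β=76.6, B=81.7. -22/2·(1 − cos(π·0.9376)) = -21.7892 → s = 11.2108

11.2108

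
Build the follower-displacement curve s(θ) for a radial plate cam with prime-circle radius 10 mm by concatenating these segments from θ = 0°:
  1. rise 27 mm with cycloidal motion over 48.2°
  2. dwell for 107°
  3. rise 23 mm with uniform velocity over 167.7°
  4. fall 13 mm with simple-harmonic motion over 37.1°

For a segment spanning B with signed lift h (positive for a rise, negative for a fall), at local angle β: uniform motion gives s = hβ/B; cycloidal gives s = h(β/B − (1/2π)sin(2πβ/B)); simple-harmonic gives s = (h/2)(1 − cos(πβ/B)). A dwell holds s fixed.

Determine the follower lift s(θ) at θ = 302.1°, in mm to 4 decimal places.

seg 1 [0°–48.2°] cycloidal, h=27: full span → s += 27 → s = 27.0000
seg 2 [48.2°–155.2°] dwell: s stays 27.0000
seg 3 [155.2°–322.9°] uniform, h=23: θ=302.1° here. β=146.9, B=167.7. 23·146.9/167.7 = 20.1473 → s = 47.1473

47.1473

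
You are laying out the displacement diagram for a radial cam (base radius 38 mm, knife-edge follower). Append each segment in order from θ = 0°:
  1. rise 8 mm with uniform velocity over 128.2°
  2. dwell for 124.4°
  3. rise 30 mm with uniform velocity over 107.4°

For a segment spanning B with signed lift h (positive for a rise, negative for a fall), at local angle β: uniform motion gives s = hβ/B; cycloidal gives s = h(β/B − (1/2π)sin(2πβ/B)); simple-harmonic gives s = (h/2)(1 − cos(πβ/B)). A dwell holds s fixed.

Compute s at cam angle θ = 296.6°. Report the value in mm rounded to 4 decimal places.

seg 1 [0°–128.2°] uniform, h=8: full span → s += 8 → s = 8.0000
seg 2 [128.2°–252.6°] dwell: s stays 8.0000
seg 3 [252.6°–360°] uniform, h=30: θ=296.6° here. β=44, B=107.4. 30·44/107.4 = 12.2905 → s = 20.2905

20.2905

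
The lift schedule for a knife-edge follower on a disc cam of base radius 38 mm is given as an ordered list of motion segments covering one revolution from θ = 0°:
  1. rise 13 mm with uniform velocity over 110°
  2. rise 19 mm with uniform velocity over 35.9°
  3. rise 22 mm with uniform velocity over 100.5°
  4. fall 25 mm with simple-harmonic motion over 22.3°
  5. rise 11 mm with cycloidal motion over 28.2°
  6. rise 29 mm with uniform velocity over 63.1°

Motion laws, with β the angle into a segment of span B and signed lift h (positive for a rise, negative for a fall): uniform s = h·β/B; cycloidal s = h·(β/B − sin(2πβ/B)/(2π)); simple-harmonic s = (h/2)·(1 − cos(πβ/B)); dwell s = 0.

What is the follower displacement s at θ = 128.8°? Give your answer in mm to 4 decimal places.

seg 1 [0°–110°] uniform, h=13: full span → s += 13 → s = 13.0000
seg 2 [110°–145.9°] uniform, h=19: θ=128.8° here. β=18.8, B=35.9. 19·18.8/35.9 = 9.9499 → s = 22.9499

22.9499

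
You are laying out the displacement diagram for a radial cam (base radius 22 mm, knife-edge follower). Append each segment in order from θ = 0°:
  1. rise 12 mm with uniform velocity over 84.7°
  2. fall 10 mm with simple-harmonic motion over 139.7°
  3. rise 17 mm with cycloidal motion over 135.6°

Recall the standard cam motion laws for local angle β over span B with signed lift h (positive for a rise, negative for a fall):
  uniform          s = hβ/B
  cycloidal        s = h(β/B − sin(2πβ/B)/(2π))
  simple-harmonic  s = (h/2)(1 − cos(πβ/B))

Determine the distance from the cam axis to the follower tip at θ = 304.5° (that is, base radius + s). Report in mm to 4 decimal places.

seg 1 [0°–84.7°] uniform, h=12: full span → s += 12 → s = 12.0000
seg 2 [84.7°–224.4°] simple-harmonic, h=-10: full span → s += -10 → s = 2.0000
seg 3 [224.4°–360°] cycloidal, h=17: θ=304.5° here. β=80.1, B=135.6. 17·(0.5907 − sin(2π·0.5907)/(2π)) = 11.5019 → s = 13.5019
radial distance = base radius + s = 22 + 13.5019 = 35.5019

35.5019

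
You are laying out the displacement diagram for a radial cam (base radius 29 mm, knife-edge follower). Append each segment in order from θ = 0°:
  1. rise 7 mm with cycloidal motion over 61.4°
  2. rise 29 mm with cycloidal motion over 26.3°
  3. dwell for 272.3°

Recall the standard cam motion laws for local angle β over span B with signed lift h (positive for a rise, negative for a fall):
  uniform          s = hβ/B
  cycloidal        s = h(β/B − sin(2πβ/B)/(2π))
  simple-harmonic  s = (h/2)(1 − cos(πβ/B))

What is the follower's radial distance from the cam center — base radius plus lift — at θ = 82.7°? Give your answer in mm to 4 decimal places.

seg 1 [0°–61.4°] cycloidal, h=7: full span → s += 7 → s = 7.0000
seg 2 [61.4°–87.7°] cycloidal, h=29: θ=82.7° here. β=21.3, B=26.3. 29·(0.8099 − sin(2π·0.8099)/(2π)) = 27.7793 → s = 34.7793
radial distance = base radius + s = 29 + 34.7793 = 63.7793

63.7793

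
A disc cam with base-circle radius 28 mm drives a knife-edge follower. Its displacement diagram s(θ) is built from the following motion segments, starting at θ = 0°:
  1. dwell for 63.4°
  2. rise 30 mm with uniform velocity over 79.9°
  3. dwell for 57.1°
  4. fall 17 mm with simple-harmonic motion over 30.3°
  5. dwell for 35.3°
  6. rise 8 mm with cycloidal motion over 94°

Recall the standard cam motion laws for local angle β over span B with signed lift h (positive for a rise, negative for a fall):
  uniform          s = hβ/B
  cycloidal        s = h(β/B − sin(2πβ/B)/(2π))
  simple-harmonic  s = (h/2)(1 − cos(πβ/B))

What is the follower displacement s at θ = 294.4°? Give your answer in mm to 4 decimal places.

seg 1 [0°–63.4°] dwell: s stays 0.0000
seg 2 [63.4°–143.3°] uniform, h=30: full span → s += 30 → s = 30.0000
seg 3 [143.3°–200.4°] dwell: s stays 30.0000
seg 4 [200.4°–230.7°] simple-harmonic, h=-17: full span → s += -17 → s = 13.0000
seg 5 [230.7°–266°] dwell: s stays 13.0000
seg 6 [266°–360°] cycloidal, h=8: θ=294.4° here. β=28.4, B=94. 8·(0.3021 − sin(2π·0.3021)/(2π)) = 1.2115 → s = 14.2115

14.2115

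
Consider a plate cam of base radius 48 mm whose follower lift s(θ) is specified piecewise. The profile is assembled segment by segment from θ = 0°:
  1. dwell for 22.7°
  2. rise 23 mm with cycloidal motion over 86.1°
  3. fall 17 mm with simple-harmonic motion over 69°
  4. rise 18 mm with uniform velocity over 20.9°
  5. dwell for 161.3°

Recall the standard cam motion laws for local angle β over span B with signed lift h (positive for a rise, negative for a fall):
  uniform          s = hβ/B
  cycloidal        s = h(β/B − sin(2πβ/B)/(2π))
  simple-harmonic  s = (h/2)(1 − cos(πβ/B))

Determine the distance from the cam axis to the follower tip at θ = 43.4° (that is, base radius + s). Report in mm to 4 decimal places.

seg 1 [0°–22.7°] dwell: s stays 0.0000
seg 2 [22.7°–108.8°] cycloidal, h=23: θ=43.4° here. β=20.7, B=86.1. 23·(0.2404 − sin(2π·0.2404)/(2π)) = 1.8757 → s = 1.8757
radial distance = base radius + s = 48 + 1.8757 = 49.8757

49.8757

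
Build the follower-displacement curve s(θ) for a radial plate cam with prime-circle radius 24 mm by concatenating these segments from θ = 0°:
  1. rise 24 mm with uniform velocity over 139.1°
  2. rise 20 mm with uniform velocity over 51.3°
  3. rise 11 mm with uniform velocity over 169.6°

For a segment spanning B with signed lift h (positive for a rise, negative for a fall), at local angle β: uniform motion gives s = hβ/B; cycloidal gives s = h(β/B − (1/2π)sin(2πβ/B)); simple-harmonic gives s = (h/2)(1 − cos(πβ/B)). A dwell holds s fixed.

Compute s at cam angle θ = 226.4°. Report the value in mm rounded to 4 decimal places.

seg 1 [0°–139.1°] uniform, h=24: full span → s += 24 → s = 24.0000
seg 2 [139.1°–190.4°] uniform, h=20: full span → s += 20 → s = 44.0000
seg 3 [190.4°–360°] uniform, h=11: θ=226.4° here. β=36, B=169.6. 11·36/169.6 = 2.3349 → s = 46.3349

46.3349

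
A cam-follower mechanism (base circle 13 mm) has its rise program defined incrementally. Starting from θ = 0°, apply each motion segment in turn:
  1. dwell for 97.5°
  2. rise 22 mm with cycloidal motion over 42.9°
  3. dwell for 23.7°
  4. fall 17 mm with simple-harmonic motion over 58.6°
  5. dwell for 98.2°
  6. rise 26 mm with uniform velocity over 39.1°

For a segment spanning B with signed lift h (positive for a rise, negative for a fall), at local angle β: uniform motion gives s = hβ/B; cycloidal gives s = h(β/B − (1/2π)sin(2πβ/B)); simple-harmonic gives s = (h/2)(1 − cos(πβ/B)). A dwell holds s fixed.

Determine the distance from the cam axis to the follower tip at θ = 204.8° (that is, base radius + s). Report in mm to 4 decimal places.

seg 1 [0°–97.5°] dwell: s stays 0.0000
seg 2 [97.5°–140.4°] cycloidal, h=22: full span → s += 22 → s = 22.0000
seg 3 [140.4°–164.1°] dwell: s stays 22.0000
seg 4 [164.1°–222.7°] simple-harmonic, h=-17: θ=204.8° here. β=40.7, B=58.6. -17/2·(1 − cos(π·0.6945)) = -13.3775 → s = 8.6225
radial distance = base radius + s = 13 + 8.6225 = 21.6225

21.6225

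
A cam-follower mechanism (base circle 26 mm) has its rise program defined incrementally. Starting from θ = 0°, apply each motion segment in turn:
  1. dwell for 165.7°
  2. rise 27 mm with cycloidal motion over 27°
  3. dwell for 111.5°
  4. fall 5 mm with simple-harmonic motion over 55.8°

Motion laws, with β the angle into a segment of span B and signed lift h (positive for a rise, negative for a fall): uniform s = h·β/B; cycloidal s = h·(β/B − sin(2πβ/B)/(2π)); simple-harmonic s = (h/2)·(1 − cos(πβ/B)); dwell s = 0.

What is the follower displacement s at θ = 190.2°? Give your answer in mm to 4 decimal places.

seg 1 [0°–165.7°] dwell: s stays 0.0000
seg 2 [165.7°–192.7°] cycloidal, h=27: θ=190.2° here. β=24.5, B=27. 27·(0.9074 − sin(2π·0.9074)/(2π)) = 26.8613 → s = 26.8613

26.8613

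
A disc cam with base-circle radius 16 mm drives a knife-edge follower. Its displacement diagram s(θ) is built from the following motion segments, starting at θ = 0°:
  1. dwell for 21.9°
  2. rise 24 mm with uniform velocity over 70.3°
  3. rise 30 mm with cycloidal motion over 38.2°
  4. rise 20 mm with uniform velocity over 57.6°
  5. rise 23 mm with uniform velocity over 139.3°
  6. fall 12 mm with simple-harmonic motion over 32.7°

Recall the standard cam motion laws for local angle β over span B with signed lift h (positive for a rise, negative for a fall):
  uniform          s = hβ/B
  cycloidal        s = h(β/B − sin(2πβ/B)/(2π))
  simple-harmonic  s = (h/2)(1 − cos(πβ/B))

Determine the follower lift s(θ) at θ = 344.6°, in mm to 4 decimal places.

seg 1 [0°–21.9°] dwell: s stays 0.0000
seg 2 [21.9°–92.2°] uniform, h=24: full span → s += 24 → s = 24.0000
seg 3 [92.2°–130.4°] cycloidal, h=30: full span → s += 30 → s = 54.0000
seg 4 [130.4°–188°] uniform, h=20: full span → s += 20 → s = 74.0000
seg 5 [188°–327.3°] uniform, h=23: full span → s += 23 → s = 97.0000
seg 6 [327.3°–360°] simple-harmonic, h=-12: θ=344.6° here. β=17.3, B=32.7. -12/2·(1 − cos(π·0.5291)) = -6.5469 → s = 90.4531

90.4531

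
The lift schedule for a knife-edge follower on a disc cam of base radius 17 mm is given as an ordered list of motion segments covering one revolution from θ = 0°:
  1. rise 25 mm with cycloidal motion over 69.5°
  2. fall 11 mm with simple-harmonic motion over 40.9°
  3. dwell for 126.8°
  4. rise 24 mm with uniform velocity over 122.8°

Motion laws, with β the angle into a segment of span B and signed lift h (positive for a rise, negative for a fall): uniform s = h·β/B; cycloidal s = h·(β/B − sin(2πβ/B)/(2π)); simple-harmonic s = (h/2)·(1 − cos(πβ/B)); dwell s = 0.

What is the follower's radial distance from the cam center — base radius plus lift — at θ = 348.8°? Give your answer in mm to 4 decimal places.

seg 1 [0°–69.5°] cycloidal, h=25: full span → s += 25 → s = 25.0000
seg 2 [69.5°–110.4°] simple-harmonic, h=-11: full span → s += -11 → s = 14.0000
seg 3 [110.4°–237.2°] dwell: s stays 14.0000
seg 4 [237.2°–360°] uniform, h=24: θ=348.8° here. β=111.6, B=122.8. 24·111.6/122.8 = 21.8111 → s = 35.8111
radial distance = base radius + s = 17 + 35.8111 = 52.8111

52.8111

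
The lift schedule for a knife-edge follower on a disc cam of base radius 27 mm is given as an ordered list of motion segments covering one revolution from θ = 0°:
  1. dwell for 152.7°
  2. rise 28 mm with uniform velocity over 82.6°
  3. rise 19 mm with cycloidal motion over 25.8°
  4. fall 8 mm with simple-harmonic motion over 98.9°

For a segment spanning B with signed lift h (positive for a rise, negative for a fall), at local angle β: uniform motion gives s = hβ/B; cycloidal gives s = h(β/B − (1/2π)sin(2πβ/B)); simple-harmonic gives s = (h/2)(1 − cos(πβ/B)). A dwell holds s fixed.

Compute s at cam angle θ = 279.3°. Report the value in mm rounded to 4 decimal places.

seg 1 [0°–152.7°] dwell: s stays 0.0000
seg 2 [152.7°–235.3°] uniform, h=28: full span → s += 28 → s = 28.0000
seg 3 [235.3°–261.1°] cycloidal, h=19: full span → s += 19 → s = 47.0000
seg 4 [261.1°–360°] simple-harmonic, h=-8: θ=279.3° here. β=18.2, B=98.9. -8/2·(1 − cos(π·0.1840)) = -0.6501 → s = 46.3499

46.3499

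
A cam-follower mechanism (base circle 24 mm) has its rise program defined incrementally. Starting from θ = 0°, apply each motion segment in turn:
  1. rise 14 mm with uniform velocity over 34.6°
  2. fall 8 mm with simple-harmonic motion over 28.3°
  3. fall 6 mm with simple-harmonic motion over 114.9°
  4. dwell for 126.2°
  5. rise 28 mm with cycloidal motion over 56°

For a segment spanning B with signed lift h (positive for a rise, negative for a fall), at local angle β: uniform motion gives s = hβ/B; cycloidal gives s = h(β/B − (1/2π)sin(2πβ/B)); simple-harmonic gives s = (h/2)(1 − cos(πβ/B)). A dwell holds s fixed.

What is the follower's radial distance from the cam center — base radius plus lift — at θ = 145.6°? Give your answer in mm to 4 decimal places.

seg 1 [0°–34.6°] uniform, h=14: full span → s += 14 → s = 14.0000
seg 2 [34.6°–62.9°] simple-harmonic, h=-8: full span → s += -8 → s = 6.0000
seg 3 [62.9°–177.8°] simple-harmonic, h=-6: θ=145.6° here. β=82.7, B=114.9. -6/2·(1 − cos(π·0.7198)) = -4.9105 → s = 1.0895
radial distance = base radius + s = 24 + 1.0895 = 25.0895

25.0895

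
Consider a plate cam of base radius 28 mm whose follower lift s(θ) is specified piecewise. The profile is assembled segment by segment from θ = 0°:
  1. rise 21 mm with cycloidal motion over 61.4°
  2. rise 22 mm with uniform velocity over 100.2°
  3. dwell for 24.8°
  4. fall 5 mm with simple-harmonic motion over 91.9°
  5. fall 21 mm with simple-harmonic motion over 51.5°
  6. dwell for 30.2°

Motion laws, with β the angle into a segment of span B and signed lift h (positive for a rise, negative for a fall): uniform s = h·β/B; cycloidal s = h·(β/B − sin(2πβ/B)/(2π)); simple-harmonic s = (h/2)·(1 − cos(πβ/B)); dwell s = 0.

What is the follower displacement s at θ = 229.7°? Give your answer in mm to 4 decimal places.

seg 1 [0°–61.4°] cycloidal, h=21: full span → s += 21 → s = 21.0000
seg 2 [61.4°–161.6°] uniform, h=22: full span → s += 22 → s = 43.0000
seg 3 [161.6°–186.4°] dwell: s stays 43.0000
seg 4 [186.4°–278.3°] simple-harmonic, h=-5: θ=229.7° here. β=43.3, B=91.9. -5/2·(1 − cos(π·0.4712)) = -2.2738 → s = 40.7262

40.7262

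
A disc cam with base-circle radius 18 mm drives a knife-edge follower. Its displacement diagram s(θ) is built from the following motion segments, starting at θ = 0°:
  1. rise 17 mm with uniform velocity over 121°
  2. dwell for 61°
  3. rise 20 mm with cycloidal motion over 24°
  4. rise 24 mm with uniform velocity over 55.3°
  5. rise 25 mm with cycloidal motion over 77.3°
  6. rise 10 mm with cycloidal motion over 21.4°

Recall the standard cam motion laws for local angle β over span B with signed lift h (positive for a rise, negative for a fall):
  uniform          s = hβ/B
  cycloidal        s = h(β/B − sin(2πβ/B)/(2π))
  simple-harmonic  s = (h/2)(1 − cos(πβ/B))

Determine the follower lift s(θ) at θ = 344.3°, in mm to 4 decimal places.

seg 1 [0°–121°] uniform, h=17: full span → s += 17 → s = 17.0000
seg 2 [121°–182°] dwell: s stays 17.0000
seg 3 [182°–206°] cycloidal, h=20: full span → s += 20 → s = 37.0000
seg 4 [206°–261.3°] uniform, h=24: full span → s += 24 → s = 61.0000
seg 5 [261.3°–338.6°] cycloidal, h=25: full span → s += 25 → s = 86.0000
seg 6 [338.6°–360°] cycloidal, h=10: θ=344.3° here. β=5.7, B=21.4. 10·(0.2664 − sin(2π·0.2664)/(2π)) = 1.0804 → s = 87.0804

87.0804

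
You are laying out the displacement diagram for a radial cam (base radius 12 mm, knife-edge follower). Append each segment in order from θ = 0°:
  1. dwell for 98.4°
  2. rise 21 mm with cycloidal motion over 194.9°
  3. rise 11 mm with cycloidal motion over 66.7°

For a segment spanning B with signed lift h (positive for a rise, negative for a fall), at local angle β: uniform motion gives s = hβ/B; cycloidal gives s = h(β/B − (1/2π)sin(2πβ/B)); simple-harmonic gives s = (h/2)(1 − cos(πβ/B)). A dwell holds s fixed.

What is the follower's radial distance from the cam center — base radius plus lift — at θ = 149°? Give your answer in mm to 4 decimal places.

seg 1 [0°–98.4°] dwell: s stays 0.0000
seg 2 [98.4°–293.3°] cycloidal, h=21: θ=149° here. β=50.6, B=194.9. 21·(0.2596 − sin(2π·0.2596)/(2π)) = 2.1159 → s = 2.1159
radial distance = base radius + s = 12 + 2.1159 = 14.1159

14.1159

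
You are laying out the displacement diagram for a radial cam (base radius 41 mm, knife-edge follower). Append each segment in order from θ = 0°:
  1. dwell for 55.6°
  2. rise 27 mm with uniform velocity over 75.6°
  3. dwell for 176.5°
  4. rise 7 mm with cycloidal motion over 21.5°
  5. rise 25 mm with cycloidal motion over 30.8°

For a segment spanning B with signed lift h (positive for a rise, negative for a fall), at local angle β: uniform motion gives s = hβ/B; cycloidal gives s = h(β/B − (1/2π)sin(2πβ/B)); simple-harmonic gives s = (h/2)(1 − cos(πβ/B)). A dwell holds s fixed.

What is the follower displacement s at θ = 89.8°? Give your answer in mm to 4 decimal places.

seg 1 [0°–55.6°] dwell: s stays 0.0000
seg 2 [55.6°–131.2°] uniform, h=27: θ=89.8° here. β=34.2, B=75.6. 27·34.2/75.6 = 12.2143 → s = 12.2143

12.2143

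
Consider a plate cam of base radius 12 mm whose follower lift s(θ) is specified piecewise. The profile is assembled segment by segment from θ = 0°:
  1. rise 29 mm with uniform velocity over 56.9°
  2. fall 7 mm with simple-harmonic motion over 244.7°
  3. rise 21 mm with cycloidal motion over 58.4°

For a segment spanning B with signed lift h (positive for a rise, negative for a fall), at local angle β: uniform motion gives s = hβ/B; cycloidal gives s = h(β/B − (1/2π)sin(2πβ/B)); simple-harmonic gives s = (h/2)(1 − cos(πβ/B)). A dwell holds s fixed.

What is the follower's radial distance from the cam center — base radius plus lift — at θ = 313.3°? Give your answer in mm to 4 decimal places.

seg 1 [0°–56.9°] uniform, h=29: full span → s += 29 → s = 29.0000
seg 2 [56.9°–301.6°] simple-harmonic, h=-7: full span → s += -7 → s = 22.0000
seg 3 [301.6°–360°] cycloidal, h=21: θ=313.3° here. β=11.7, B=58.4. 21·(0.2003 − sin(2π·0.2003)/(2π)) = 1.0263 → s = 23.0263
radial distance = base radius + s = 12 + 23.0263 = 35.0263

35.0263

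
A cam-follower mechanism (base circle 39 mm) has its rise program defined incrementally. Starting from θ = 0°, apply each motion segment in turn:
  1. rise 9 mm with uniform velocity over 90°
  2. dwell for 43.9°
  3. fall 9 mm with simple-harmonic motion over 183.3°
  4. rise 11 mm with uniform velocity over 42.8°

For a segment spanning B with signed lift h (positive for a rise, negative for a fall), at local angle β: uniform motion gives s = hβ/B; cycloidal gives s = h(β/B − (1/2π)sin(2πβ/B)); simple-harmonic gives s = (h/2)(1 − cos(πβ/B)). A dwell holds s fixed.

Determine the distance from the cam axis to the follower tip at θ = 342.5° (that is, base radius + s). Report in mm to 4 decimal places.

seg 1 [0°–90°] uniform, h=9: full span → s += 9 → s = 9.0000
seg 2 [90°–133.9°] dwell: s stays 9.0000
seg 3 [133.9°–317.2°] simple-harmonic, h=-9: full span → s += -9 → s = 0.0000
seg 4 [317.2°–360°] uniform, h=11: θ=342.5° here. β=25.3, B=42.8. 11·25.3/42.8 = 6.5023 → s = 6.5023
radial distance = base radius + s = 39 + 6.5023 = 45.5023

45.5023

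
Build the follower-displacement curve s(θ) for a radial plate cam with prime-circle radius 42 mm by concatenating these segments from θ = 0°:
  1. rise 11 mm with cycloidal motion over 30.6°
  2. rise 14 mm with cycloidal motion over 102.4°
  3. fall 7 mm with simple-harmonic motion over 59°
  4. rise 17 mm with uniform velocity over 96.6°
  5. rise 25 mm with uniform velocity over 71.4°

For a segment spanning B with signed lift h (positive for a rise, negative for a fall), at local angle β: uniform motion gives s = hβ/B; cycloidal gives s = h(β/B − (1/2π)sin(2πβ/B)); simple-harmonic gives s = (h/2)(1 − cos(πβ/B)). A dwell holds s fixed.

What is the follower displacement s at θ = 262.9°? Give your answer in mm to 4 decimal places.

seg 1 [0°–30.6°] cycloidal, h=11: full span → s += 11 → s = 11.0000
seg 2 [30.6°–133°] cycloidal, h=14: full span → s += 14 → s = 25.0000
seg 3 [133°–192°] simple-harmonic, h=-7: full span → s += -7 → s = 18.0000
seg 4 [192°–288.6°] uniform, h=17: θ=262.9° here. β=70.9, B=96.6. 17·70.9/96.6 = 12.4772 → s = 30.4772

30.4772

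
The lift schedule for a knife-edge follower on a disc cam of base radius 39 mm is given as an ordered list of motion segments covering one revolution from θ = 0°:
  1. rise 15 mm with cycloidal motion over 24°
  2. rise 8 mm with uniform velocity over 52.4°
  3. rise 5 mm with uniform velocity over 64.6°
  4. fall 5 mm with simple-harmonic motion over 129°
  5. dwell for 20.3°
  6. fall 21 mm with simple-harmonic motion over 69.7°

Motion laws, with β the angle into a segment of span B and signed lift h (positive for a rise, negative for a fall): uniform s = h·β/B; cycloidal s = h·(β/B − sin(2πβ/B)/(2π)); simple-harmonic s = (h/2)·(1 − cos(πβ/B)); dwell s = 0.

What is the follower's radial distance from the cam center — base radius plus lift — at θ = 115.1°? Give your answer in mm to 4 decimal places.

seg 1 [0°–24°] cycloidal, h=15: full span → s += 15 → s = 15.0000
seg 2 [24°–76.4°] uniform, h=8: full span → s += 8 → s = 23.0000
seg 3 [76.4°–141°] uniform, h=5: θ=115.1° here. β=38.7, B=64.6. 5·38.7/64.6 = 2.9954 → s = 25.9954
radial distance = base radius + s = 39 + 25.9954 = 64.9954

64.9954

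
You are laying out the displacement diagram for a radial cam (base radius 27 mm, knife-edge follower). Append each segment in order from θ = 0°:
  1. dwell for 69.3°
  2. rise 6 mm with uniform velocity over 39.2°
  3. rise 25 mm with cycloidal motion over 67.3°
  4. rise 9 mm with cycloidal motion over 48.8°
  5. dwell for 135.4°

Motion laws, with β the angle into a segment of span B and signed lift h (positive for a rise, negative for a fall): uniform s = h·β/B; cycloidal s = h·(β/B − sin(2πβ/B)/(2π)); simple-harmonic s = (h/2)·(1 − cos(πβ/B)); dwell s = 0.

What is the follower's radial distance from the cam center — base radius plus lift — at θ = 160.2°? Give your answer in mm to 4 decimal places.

seg 1 [0°–69.3°] dwell: s stays 0.0000
seg 2 [69.3°–108.5°] uniform, h=6: full span → s += 6 → s = 6.0000
seg 3 [108.5°–175.8°] cycloidal, h=25: θ=160.2° here. β=51.7, B=67.3. 25·(0.7682 − sin(2π·0.7682)/(2π)) = 23.1579 → s = 29.1579
radial distance = base radius + s = 27 + 29.1579 = 56.1579

56.1579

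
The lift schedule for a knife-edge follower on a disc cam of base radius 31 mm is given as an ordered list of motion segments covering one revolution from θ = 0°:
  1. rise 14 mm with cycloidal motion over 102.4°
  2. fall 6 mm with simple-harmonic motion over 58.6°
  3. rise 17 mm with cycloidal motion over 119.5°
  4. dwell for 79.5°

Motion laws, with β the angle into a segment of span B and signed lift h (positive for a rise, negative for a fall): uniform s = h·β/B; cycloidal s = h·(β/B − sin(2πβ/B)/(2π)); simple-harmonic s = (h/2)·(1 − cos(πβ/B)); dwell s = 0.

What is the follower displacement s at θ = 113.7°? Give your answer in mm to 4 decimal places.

seg 1 [0°–102.4°] cycloidal, h=14: full span → s += 14 → s = 14.0000
seg 2 [102.4°–161°] simple-harmonic, h=-6: θ=113.7° here. β=11.3, B=58.6. -6/2·(1 − cos(π·0.1928)) = -0.5339 → s = 13.4661

13.4661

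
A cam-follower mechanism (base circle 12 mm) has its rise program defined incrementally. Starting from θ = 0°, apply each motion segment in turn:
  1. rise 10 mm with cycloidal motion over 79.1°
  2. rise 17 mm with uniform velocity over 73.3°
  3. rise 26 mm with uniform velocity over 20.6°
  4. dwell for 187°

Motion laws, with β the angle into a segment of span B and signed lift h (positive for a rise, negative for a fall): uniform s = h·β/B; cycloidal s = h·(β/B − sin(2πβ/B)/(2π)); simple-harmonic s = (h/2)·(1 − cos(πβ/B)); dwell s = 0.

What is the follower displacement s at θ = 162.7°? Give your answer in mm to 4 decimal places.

seg 1 [0°–79.1°] cycloidal, h=10: full span → s += 10 → s = 10.0000
seg 2 [79.1°–152.4°] uniform, h=17: full span → s += 17 → s = 27.0000
seg 3 [152.4°–173°] uniform, h=26: θ=162.7° here. β=10.3, B=20.6. 26·10.3/20.6 = 13.0000 → s = 40.0000

40.0000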